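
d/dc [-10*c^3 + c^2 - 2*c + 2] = -30*c^2 + 2*c - 2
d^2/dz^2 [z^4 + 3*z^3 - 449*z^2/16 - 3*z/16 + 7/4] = 12*z^2 + 18*z - 449/8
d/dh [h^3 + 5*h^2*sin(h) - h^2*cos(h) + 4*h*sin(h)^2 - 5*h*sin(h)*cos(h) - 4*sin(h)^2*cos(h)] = h^2*sin(h) + 5*h^2*cos(h) + 3*h^2 + 10*h*sin(h) + 4*h*sin(2*h) - 2*h*cos(h) - 5*h*cos(2*h) + sin(h) - 5*sin(2*h)/2 - 3*sin(3*h) - 2*cos(2*h) + 2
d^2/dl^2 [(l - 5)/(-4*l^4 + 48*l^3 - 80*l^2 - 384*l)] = (l*(l^3 - 12*l^2 + 20*l + 96)*(2*l^3 - 18*l^2 + 20*l + (l - 5)*(3*l^2 - 18*l + 10) + 48) - 8*(l - 5)*(l^3 - 9*l^2 + 10*l + 24)^2)/(l^3*(l^3 - 12*l^2 + 20*l + 96)^3)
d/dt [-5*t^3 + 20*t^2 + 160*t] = -15*t^2 + 40*t + 160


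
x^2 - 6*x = x*(x - 6)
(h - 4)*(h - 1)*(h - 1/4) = h^3 - 21*h^2/4 + 21*h/4 - 1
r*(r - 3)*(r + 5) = r^3 + 2*r^2 - 15*r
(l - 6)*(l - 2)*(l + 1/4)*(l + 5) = l^4 - 11*l^3/4 - 115*l^2/4 + 53*l + 15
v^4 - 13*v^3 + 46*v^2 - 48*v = v*(v - 8)*(v - 3)*(v - 2)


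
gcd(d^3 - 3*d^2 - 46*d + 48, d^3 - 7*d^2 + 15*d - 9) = d - 1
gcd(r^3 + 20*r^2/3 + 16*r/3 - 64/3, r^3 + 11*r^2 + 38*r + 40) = r + 4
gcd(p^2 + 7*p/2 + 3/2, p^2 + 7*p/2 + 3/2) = p^2 + 7*p/2 + 3/2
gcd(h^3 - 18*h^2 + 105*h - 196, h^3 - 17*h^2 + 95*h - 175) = h - 7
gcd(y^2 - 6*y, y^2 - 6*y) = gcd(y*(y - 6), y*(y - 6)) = y^2 - 6*y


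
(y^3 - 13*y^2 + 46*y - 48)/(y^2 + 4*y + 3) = (y^3 - 13*y^2 + 46*y - 48)/(y^2 + 4*y + 3)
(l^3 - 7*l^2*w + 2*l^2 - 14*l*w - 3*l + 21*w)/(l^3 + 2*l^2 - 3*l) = (l - 7*w)/l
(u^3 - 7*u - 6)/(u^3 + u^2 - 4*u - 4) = (u - 3)/(u - 2)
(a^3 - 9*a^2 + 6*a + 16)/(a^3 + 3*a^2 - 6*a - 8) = (a - 8)/(a + 4)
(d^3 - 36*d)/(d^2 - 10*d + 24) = d*(d + 6)/(d - 4)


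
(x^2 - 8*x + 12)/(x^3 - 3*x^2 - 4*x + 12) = (x - 6)/(x^2 - x - 6)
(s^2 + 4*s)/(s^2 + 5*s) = (s + 4)/(s + 5)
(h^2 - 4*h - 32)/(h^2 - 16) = (h - 8)/(h - 4)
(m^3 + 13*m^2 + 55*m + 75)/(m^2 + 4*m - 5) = (m^2 + 8*m + 15)/(m - 1)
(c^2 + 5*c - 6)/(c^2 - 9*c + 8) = (c + 6)/(c - 8)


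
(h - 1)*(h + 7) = h^2 + 6*h - 7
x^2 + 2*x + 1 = (x + 1)^2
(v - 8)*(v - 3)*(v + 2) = v^3 - 9*v^2 + 2*v + 48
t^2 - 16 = (t - 4)*(t + 4)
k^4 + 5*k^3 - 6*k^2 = k^2*(k - 1)*(k + 6)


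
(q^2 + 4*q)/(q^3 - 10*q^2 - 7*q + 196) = q/(q^2 - 14*q + 49)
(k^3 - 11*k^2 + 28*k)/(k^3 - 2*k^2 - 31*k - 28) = k*(k - 4)/(k^2 + 5*k + 4)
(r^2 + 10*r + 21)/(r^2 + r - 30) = (r^2 + 10*r + 21)/(r^2 + r - 30)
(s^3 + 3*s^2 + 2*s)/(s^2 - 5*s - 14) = s*(s + 1)/(s - 7)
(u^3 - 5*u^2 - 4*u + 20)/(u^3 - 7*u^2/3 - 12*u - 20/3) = 3*(u - 2)/(3*u + 2)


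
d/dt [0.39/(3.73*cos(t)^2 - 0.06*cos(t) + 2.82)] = (2.9094*cos(t) - 0.0234)*sin(t)/(3.73*cos(t)^2 - 0.06*cos(t) + 2.82)^2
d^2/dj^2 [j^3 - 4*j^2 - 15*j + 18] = 6*j - 8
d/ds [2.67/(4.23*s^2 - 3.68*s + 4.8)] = (9.8256 - 22.5882*s)/(4.23*s^2 - 3.68*s + 4.8)^2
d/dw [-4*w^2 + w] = 1 - 8*w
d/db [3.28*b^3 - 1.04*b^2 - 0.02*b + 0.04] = 9.84*b^2 - 2.08*b - 0.02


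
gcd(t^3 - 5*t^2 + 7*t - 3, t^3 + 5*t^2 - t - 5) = t - 1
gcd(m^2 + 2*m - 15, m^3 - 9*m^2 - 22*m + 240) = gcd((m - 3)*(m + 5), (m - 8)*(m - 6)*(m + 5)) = m + 5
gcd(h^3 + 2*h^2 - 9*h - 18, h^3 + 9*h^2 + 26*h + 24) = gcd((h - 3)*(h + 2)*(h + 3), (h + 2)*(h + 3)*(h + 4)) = h^2 + 5*h + 6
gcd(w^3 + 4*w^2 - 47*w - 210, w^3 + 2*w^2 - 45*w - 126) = w^2 - w - 42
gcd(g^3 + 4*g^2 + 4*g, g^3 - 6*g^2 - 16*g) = g^2 + 2*g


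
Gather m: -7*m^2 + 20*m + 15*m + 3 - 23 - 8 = -7*m^2 + 35*m - 28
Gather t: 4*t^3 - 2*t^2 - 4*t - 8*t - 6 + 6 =4*t^3 - 2*t^2 - 12*t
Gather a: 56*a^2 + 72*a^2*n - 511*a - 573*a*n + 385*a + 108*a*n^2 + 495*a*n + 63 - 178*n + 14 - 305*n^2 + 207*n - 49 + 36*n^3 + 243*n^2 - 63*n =a^2*(72*n + 56) + a*(108*n^2 - 78*n - 126) + 36*n^3 - 62*n^2 - 34*n + 28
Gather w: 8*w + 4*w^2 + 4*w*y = 4*w^2 + w*(4*y + 8)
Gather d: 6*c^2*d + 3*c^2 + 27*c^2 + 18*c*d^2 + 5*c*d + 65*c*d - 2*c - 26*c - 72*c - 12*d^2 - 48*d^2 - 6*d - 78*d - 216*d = 30*c^2 - 100*c + d^2*(18*c - 60) + d*(6*c^2 + 70*c - 300)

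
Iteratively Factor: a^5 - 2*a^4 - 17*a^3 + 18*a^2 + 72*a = (a + 3)*(a^4 - 5*a^3 - 2*a^2 + 24*a) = a*(a + 3)*(a^3 - 5*a^2 - 2*a + 24) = a*(a - 3)*(a + 3)*(a^2 - 2*a - 8) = a*(a - 3)*(a + 2)*(a + 3)*(a - 4)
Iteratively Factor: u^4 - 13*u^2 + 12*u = (u - 3)*(u^3 + 3*u^2 - 4*u) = (u - 3)*(u + 4)*(u^2 - u) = u*(u - 3)*(u + 4)*(u - 1)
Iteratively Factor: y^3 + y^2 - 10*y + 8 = (y - 2)*(y^2 + 3*y - 4) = (y - 2)*(y - 1)*(y + 4)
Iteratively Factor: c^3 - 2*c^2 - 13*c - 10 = (c + 1)*(c^2 - 3*c - 10) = (c - 5)*(c + 1)*(c + 2)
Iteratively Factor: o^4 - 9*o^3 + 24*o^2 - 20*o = (o - 2)*(o^3 - 7*o^2 + 10*o) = o*(o - 2)*(o^2 - 7*o + 10) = o*(o - 2)^2*(o - 5)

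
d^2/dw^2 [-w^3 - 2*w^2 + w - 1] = -6*w - 4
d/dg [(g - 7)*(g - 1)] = 2*g - 8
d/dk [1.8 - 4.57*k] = -4.57000000000000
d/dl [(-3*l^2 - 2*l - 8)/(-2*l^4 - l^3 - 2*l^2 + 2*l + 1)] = (-12*l^5 - 15*l^4 - 68*l^3 - 34*l^2 - 38*l + 14)/(4*l^8 + 4*l^7 + 9*l^6 - 4*l^5 - 4*l^4 - 10*l^3 + 4*l + 1)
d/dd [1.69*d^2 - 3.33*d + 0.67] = 3.38*d - 3.33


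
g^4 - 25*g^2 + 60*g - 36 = (g - 3)*(g - 2)*(g - 1)*(g + 6)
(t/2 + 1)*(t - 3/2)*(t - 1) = t^3/2 - t^2/4 - 7*t/4 + 3/2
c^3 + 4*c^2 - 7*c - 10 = (c - 2)*(c + 1)*(c + 5)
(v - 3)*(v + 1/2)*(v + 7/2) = v^3 + v^2 - 41*v/4 - 21/4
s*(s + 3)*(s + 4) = s^3 + 7*s^2 + 12*s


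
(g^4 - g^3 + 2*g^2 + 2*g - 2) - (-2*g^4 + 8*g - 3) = 3*g^4 - g^3 + 2*g^2 - 6*g + 1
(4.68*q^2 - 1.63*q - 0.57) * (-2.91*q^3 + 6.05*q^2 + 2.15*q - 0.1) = -13.6188*q^5 + 33.0573*q^4 + 1.8592*q^3 - 7.421*q^2 - 1.0625*q + 0.057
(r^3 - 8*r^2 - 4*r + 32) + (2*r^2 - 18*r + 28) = r^3 - 6*r^2 - 22*r + 60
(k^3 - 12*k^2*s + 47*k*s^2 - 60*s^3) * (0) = 0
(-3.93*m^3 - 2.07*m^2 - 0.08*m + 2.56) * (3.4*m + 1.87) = -13.362*m^4 - 14.3871*m^3 - 4.1429*m^2 + 8.5544*m + 4.7872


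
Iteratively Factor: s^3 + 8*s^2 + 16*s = (s + 4)*(s^2 + 4*s) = s*(s + 4)*(s + 4)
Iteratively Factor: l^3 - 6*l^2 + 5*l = (l)*(l^2 - 6*l + 5) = l*(l - 5)*(l - 1)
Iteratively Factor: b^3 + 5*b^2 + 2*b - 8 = (b - 1)*(b^2 + 6*b + 8) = (b - 1)*(b + 2)*(b + 4)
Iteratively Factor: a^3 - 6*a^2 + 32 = (a - 4)*(a^2 - 2*a - 8) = (a - 4)^2*(a + 2)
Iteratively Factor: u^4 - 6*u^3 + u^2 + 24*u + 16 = (u - 4)*(u^3 - 2*u^2 - 7*u - 4) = (u - 4)*(u + 1)*(u^2 - 3*u - 4) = (u - 4)*(u + 1)^2*(u - 4)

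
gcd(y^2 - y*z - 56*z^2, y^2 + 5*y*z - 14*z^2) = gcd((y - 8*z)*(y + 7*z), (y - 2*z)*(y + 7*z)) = y + 7*z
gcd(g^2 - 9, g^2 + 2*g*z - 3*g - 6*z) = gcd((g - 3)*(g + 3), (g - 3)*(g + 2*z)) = g - 3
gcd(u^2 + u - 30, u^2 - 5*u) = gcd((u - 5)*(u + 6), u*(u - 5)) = u - 5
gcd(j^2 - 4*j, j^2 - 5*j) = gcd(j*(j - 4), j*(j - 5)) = j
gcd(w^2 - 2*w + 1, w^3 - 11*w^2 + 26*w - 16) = w - 1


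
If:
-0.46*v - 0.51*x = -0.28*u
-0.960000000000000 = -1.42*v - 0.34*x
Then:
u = 1.42806841046278*x + 1.11066398390342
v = 0.676056338028169 - 0.23943661971831*x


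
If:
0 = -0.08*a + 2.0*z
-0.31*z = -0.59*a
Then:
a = 0.00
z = 0.00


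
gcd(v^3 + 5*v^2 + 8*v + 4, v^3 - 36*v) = 1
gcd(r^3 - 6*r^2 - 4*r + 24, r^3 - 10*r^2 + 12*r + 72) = r^2 - 4*r - 12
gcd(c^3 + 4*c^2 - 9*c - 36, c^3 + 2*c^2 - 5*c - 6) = c + 3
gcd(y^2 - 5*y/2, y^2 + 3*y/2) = y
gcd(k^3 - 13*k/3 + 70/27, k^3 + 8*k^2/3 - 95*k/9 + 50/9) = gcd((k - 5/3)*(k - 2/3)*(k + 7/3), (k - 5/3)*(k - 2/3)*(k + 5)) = k^2 - 7*k/3 + 10/9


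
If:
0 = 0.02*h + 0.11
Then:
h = -5.50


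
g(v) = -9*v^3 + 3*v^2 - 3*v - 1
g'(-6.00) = -1011.00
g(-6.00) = 2069.00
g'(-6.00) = -1011.00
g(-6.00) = 2069.00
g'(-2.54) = -192.43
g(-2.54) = 173.46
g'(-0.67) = -19.14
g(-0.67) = 5.06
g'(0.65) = -10.51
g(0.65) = -4.15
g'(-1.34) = -59.52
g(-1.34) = 30.06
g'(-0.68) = -19.56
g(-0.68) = 5.26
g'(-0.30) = -7.23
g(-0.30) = 0.41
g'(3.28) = -273.80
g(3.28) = -296.15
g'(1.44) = -50.35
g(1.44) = -25.97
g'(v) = -27*v^2 + 6*v - 3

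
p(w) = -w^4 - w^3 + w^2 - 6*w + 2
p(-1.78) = 11.45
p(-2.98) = -23.64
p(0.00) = 2.00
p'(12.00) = -7326.00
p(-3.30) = -49.97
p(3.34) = -168.59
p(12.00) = -22390.00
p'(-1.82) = 4.54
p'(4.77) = -498.84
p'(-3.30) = 98.48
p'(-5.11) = 439.18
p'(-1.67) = 0.92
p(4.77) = -630.09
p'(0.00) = -6.00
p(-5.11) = -489.64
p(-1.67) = 11.69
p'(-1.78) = 3.49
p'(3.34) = -181.83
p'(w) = -4*w^3 - 3*w^2 + 2*w - 6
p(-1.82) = 11.29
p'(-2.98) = 67.25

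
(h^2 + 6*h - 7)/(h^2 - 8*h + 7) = (h + 7)/(h - 7)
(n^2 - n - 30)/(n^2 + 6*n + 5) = (n - 6)/(n + 1)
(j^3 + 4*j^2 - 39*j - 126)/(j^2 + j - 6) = (j^2 + j - 42)/(j - 2)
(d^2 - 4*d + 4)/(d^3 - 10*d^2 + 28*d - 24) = 1/(d - 6)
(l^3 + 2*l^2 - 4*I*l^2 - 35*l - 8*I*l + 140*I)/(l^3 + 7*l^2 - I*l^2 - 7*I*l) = (l^2 - l*(5 + 4*I) + 20*I)/(l*(l - I))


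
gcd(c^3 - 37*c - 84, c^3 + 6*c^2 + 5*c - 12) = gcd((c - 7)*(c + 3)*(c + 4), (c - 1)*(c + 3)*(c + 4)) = c^2 + 7*c + 12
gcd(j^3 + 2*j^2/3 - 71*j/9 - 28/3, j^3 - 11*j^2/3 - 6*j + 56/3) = j + 7/3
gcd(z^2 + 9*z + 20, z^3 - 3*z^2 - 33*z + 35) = z + 5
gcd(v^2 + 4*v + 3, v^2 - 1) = v + 1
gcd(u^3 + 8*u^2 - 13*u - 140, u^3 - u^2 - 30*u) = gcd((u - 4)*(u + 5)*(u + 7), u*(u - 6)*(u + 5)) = u + 5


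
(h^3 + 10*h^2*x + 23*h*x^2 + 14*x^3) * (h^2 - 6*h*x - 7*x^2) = h^5 + 4*h^4*x - 44*h^3*x^2 - 194*h^2*x^3 - 245*h*x^4 - 98*x^5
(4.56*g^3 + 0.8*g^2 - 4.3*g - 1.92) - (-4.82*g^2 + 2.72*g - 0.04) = 4.56*g^3 + 5.62*g^2 - 7.02*g - 1.88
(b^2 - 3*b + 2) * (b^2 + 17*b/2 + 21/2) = b^4 + 11*b^3/2 - 13*b^2 - 29*b/2 + 21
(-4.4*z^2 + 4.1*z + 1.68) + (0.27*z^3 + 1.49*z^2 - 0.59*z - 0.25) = 0.27*z^3 - 2.91*z^2 + 3.51*z + 1.43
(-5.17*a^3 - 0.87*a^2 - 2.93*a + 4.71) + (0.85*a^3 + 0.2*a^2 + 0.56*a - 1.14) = -4.32*a^3 - 0.67*a^2 - 2.37*a + 3.57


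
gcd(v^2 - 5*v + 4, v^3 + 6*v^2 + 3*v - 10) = v - 1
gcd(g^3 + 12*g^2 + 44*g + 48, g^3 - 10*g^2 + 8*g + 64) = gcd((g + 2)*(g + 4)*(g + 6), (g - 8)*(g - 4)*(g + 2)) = g + 2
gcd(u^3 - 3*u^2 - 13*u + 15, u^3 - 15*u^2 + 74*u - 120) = u - 5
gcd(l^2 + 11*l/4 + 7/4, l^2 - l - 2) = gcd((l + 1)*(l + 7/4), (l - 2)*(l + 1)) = l + 1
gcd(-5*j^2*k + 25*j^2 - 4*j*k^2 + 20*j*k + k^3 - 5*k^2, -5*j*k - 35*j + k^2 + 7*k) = 5*j - k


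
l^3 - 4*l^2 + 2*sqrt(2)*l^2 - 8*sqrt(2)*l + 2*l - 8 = (l - 4)*(l + sqrt(2))^2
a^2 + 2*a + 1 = (a + 1)^2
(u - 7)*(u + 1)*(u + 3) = u^3 - 3*u^2 - 25*u - 21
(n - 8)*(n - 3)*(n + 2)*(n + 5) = n^4 - 4*n^3 - 43*n^2 + 58*n + 240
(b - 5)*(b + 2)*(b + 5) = b^3 + 2*b^2 - 25*b - 50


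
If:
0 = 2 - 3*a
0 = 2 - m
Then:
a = 2/3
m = 2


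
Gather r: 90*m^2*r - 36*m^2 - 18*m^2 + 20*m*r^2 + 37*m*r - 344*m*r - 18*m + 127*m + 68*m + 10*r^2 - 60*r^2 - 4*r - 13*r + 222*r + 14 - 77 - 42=-54*m^2 + 177*m + r^2*(20*m - 50) + r*(90*m^2 - 307*m + 205) - 105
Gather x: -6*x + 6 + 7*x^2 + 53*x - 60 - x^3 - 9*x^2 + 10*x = -x^3 - 2*x^2 + 57*x - 54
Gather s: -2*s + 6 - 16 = -2*s - 10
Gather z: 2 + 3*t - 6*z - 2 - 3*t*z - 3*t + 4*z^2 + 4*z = 4*z^2 + z*(-3*t - 2)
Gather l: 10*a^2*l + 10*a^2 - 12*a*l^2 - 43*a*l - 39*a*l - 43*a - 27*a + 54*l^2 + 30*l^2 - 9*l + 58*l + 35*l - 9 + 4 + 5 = 10*a^2 - 70*a + l^2*(84 - 12*a) + l*(10*a^2 - 82*a + 84)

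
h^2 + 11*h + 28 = (h + 4)*(h + 7)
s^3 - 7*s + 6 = (s - 2)*(s - 1)*(s + 3)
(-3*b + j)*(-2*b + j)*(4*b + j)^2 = 96*b^4 - 32*b^3*j - 18*b^2*j^2 + 3*b*j^3 + j^4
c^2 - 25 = (c - 5)*(c + 5)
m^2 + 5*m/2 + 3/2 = (m + 1)*(m + 3/2)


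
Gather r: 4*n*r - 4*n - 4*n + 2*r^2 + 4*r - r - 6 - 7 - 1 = -8*n + 2*r^2 + r*(4*n + 3) - 14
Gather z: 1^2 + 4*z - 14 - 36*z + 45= 32 - 32*z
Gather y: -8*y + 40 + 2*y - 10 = 30 - 6*y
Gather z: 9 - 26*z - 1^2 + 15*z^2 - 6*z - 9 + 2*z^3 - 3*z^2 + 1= 2*z^3 + 12*z^2 - 32*z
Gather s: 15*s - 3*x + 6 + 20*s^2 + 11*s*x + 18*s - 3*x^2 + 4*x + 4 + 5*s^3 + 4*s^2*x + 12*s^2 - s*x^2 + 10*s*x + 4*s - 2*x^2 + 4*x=5*s^3 + s^2*(4*x + 32) + s*(-x^2 + 21*x + 37) - 5*x^2 + 5*x + 10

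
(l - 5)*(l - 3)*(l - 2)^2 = l^4 - 12*l^3 + 51*l^2 - 92*l + 60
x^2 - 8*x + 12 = (x - 6)*(x - 2)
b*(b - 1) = b^2 - b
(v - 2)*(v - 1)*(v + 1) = v^3 - 2*v^2 - v + 2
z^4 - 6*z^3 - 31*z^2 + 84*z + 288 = (z - 8)*(z - 4)*(z + 3)^2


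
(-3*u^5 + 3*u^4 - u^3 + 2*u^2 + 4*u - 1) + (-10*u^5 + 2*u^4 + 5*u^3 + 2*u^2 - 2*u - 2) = -13*u^5 + 5*u^4 + 4*u^3 + 4*u^2 + 2*u - 3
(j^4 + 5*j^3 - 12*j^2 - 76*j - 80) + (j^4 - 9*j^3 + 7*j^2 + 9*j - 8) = 2*j^4 - 4*j^3 - 5*j^2 - 67*j - 88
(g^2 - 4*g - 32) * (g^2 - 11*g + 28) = g^4 - 15*g^3 + 40*g^2 + 240*g - 896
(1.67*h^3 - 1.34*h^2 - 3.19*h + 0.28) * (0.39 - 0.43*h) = -0.7181*h^4 + 1.2275*h^3 + 0.8491*h^2 - 1.3645*h + 0.1092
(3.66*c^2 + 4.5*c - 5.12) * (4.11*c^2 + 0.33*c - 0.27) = 15.0426*c^4 + 19.7028*c^3 - 20.5464*c^2 - 2.9046*c + 1.3824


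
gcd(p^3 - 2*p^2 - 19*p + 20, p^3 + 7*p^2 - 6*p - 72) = p + 4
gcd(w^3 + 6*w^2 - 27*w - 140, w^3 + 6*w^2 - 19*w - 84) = w + 7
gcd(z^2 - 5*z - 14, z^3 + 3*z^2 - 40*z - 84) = z + 2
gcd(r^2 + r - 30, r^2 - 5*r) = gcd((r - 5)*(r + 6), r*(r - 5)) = r - 5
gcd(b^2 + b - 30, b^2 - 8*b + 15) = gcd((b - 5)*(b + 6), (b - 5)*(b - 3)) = b - 5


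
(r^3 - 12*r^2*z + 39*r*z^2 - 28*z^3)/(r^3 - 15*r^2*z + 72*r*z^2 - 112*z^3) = (-r + z)/(-r + 4*z)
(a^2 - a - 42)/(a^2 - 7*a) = (a + 6)/a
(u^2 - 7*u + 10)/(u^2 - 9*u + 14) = (u - 5)/(u - 7)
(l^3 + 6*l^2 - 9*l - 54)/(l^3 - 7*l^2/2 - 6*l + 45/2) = 2*(l^2 + 9*l + 18)/(2*l^2 - l - 15)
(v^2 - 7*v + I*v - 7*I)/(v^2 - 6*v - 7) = (v + I)/(v + 1)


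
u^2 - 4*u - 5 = (u - 5)*(u + 1)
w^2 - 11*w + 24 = (w - 8)*(w - 3)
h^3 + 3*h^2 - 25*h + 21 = (h - 3)*(h - 1)*(h + 7)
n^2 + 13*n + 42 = (n + 6)*(n + 7)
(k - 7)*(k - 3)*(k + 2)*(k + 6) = k^4 - 2*k^3 - 47*k^2 + 48*k + 252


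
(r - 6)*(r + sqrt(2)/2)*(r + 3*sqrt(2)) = r^3 - 6*r^2 + 7*sqrt(2)*r^2/2 - 21*sqrt(2)*r + 3*r - 18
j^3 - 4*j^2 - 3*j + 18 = (j - 3)^2*(j + 2)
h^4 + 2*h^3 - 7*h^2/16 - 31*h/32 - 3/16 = (h - 3/4)*(h + 1/4)*(h + 1/2)*(h + 2)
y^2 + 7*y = y*(y + 7)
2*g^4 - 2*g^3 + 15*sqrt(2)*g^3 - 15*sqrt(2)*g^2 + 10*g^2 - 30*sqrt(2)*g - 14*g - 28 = (g - 2)*(g + 7*sqrt(2))*(sqrt(2)*g + 1)*(sqrt(2)*g + sqrt(2))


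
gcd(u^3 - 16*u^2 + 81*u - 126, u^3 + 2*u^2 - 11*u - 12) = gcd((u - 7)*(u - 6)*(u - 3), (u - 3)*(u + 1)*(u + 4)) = u - 3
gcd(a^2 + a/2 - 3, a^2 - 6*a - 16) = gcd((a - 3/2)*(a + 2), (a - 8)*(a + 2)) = a + 2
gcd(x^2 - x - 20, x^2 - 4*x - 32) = x + 4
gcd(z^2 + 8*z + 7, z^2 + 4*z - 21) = z + 7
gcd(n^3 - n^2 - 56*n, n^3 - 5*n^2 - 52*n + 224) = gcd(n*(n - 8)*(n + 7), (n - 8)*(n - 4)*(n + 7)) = n^2 - n - 56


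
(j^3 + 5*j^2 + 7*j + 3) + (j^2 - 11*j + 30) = j^3 + 6*j^2 - 4*j + 33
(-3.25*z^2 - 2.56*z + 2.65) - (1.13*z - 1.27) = -3.25*z^2 - 3.69*z + 3.92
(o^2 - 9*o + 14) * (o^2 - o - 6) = o^4 - 10*o^3 + 17*o^2 + 40*o - 84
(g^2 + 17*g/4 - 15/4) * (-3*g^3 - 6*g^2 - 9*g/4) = -3*g^5 - 75*g^4/4 - 33*g^3/2 + 207*g^2/16 + 135*g/16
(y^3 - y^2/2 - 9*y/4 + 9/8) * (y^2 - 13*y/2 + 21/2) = y^5 - 7*y^4 + 23*y^3/2 + 21*y^2/2 - 495*y/16 + 189/16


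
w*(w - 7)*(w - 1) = w^3 - 8*w^2 + 7*w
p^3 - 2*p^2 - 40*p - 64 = (p - 8)*(p + 2)*(p + 4)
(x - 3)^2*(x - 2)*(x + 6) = x^4 - 2*x^3 - 27*x^2 + 108*x - 108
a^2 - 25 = (a - 5)*(a + 5)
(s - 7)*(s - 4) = s^2 - 11*s + 28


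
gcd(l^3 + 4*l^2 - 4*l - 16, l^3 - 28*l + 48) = l - 2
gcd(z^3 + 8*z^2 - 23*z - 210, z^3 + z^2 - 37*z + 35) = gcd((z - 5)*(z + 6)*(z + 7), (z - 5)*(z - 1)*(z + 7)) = z^2 + 2*z - 35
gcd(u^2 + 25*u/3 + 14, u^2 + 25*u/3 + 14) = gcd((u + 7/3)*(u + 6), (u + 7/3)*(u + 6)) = u^2 + 25*u/3 + 14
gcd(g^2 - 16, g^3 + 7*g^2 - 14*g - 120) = g - 4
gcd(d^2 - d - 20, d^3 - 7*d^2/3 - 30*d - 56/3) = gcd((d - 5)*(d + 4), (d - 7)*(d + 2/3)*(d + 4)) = d + 4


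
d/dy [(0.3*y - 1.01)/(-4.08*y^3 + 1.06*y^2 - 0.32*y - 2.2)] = (2.448*y^3 - 12.6804*y^2 + 2.1412*y - 0.9832)/(16.6464*y^6 - 8.6496*y^5 + 3.7348*y^4 + 17.2736*y^3 - 4.5616*y^2 + 1.408*y + 4.84)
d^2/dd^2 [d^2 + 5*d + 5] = 2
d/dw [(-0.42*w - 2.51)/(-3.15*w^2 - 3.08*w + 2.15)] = (1.323*w^2 + 1.2936*w - (0.42*w + 2.51)*(6.3*w + 3.08) - 0.903)/(3.15*w^2 + 3.08*w - 2.15)^2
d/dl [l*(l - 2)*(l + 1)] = 3*l^2 - 2*l - 2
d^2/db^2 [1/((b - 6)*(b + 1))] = 2*((b - 6)^2 + (b - 6)*(b + 1) + (b + 1)^2)/((b - 6)^3*(b + 1)^3)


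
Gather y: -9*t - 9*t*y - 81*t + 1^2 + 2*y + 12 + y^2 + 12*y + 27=-90*t + y^2 + y*(14 - 9*t) + 40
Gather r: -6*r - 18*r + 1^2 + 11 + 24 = 36 - 24*r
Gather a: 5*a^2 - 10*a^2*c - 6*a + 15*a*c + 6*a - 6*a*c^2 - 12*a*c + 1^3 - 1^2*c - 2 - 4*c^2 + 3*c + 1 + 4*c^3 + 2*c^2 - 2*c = a^2*(5 - 10*c) + a*(-6*c^2 + 3*c) + 4*c^3 - 2*c^2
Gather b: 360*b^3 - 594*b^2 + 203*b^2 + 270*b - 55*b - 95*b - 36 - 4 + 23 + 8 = 360*b^3 - 391*b^2 + 120*b - 9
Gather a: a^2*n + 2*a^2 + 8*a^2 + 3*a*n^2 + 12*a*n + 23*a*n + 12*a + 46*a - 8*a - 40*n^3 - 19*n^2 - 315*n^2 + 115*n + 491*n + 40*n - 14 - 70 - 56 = a^2*(n + 10) + a*(3*n^2 + 35*n + 50) - 40*n^3 - 334*n^2 + 646*n - 140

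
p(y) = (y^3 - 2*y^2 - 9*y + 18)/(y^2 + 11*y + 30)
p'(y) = (-2*y - 11)*(y^3 - 2*y^2 - 9*y + 18)/(y^2 + 11*y + 30)^2 + (3*y^2 - 4*y - 9)/(y^2 + 11*y + 30) = (y^4 + 22*y^3 + 77*y^2 - 156*y - 468)/(y^4 + 22*y^3 + 181*y^2 + 660*y + 900)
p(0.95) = 0.21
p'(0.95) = -0.31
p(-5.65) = 770.80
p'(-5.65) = -1497.18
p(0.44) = 0.39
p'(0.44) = -0.42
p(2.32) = -0.02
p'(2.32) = -0.03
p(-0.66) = 0.98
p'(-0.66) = -0.63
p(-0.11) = 0.66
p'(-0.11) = -0.54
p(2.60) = -0.02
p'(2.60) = 0.02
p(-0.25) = 0.74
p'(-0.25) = -0.57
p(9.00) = 2.40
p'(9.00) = 0.61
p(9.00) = 2.40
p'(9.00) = 0.61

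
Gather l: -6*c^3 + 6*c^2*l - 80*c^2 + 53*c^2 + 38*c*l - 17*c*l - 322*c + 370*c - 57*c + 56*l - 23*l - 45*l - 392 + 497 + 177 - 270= -6*c^3 - 27*c^2 - 9*c + l*(6*c^2 + 21*c - 12) + 12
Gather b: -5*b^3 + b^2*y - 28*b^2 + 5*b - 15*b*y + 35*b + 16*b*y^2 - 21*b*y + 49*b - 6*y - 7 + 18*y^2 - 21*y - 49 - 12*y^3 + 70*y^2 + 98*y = -5*b^3 + b^2*(y - 28) + b*(16*y^2 - 36*y + 89) - 12*y^3 + 88*y^2 + 71*y - 56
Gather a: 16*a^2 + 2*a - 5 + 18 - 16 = 16*a^2 + 2*a - 3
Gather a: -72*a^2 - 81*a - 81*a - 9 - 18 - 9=-72*a^2 - 162*a - 36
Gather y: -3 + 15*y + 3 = 15*y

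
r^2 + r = r*(r + 1)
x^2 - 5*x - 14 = (x - 7)*(x + 2)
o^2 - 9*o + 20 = (o - 5)*(o - 4)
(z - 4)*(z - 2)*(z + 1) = z^3 - 5*z^2 + 2*z + 8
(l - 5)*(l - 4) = l^2 - 9*l + 20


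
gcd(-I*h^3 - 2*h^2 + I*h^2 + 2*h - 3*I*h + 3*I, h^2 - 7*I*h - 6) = 1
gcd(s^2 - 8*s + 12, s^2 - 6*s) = s - 6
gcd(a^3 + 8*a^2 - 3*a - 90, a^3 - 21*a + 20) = a + 5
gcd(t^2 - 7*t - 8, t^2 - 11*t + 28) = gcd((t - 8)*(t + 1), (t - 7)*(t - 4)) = 1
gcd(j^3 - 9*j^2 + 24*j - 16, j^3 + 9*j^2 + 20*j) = 1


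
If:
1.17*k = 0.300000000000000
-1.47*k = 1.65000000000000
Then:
No Solution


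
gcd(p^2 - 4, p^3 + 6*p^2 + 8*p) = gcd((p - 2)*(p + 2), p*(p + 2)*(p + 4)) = p + 2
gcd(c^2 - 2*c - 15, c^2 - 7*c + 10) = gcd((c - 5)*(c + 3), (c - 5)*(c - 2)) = c - 5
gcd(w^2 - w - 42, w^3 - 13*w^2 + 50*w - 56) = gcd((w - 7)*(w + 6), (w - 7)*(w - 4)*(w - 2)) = w - 7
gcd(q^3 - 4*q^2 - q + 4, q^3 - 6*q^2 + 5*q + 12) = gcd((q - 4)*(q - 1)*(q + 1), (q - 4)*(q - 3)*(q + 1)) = q^2 - 3*q - 4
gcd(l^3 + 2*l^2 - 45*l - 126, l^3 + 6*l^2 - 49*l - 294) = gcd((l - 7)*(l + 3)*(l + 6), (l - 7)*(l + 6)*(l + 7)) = l^2 - l - 42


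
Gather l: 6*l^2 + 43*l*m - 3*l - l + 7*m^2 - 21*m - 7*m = 6*l^2 + l*(43*m - 4) + 7*m^2 - 28*m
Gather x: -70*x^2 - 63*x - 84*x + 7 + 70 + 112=-70*x^2 - 147*x + 189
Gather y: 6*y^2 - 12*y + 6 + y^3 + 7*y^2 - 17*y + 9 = y^3 + 13*y^2 - 29*y + 15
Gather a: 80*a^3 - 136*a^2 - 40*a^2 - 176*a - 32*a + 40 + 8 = 80*a^3 - 176*a^2 - 208*a + 48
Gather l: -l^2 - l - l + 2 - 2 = -l^2 - 2*l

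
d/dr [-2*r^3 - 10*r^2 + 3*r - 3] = -6*r^2 - 20*r + 3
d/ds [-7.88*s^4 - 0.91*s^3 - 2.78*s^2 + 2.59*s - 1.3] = -31.52*s^3 - 2.73*s^2 - 5.56*s + 2.59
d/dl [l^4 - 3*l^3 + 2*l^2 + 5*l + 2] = 4*l^3 - 9*l^2 + 4*l + 5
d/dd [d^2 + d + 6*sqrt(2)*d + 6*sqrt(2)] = 2*d + 1 + 6*sqrt(2)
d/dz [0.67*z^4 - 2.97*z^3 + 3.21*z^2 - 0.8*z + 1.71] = 2.68*z^3 - 8.91*z^2 + 6.42*z - 0.8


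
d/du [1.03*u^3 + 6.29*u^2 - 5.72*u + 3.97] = 3.09*u^2 + 12.58*u - 5.72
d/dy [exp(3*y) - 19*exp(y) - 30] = (3*exp(2*y) - 19)*exp(y)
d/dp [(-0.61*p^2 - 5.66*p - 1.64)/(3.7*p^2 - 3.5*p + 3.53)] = (23.077*p^2 + 7.8294*p - 25.7198)/(13.69*p^4 - 25.9*p^3 + 38.372*p^2 - 24.71*p + 12.4609)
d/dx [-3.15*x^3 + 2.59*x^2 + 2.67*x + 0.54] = -9.45*x^2 + 5.18*x + 2.67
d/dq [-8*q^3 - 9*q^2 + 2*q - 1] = -24*q^2 - 18*q + 2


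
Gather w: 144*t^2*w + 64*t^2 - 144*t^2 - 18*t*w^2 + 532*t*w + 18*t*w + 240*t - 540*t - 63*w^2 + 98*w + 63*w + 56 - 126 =-80*t^2 - 300*t + w^2*(-18*t - 63) + w*(144*t^2 + 550*t + 161) - 70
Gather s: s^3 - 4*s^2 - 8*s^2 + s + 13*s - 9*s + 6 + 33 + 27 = s^3 - 12*s^2 + 5*s + 66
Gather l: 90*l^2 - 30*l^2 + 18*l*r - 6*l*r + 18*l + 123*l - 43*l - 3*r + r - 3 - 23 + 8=60*l^2 + l*(12*r + 98) - 2*r - 18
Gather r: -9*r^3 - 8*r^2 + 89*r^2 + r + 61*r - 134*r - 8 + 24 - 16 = -9*r^3 + 81*r^2 - 72*r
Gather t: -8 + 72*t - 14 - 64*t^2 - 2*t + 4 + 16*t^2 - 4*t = -48*t^2 + 66*t - 18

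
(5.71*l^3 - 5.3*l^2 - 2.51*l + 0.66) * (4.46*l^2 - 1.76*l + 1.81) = 25.4666*l^5 - 33.6876*l^4 + 8.4685*l^3 - 2.2318*l^2 - 5.7047*l + 1.1946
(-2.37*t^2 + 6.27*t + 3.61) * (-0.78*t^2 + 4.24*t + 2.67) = 1.8486*t^4 - 14.9394*t^3 + 17.4411*t^2 + 32.0473*t + 9.6387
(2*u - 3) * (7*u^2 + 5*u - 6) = 14*u^3 - 11*u^2 - 27*u + 18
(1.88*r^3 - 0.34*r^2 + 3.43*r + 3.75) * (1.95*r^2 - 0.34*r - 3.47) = 3.666*r^5 - 1.3022*r^4 + 0.2805*r^3 + 7.3261*r^2 - 13.1771*r - 13.0125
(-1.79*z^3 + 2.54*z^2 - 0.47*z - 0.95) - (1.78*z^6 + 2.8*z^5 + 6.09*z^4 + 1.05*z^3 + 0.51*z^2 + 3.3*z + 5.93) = -1.78*z^6 - 2.8*z^5 - 6.09*z^4 - 2.84*z^3 + 2.03*z^2 - 3.77*z - 6.88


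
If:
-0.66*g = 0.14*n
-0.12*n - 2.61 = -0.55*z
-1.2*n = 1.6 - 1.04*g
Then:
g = 0.24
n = -1.13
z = 4.50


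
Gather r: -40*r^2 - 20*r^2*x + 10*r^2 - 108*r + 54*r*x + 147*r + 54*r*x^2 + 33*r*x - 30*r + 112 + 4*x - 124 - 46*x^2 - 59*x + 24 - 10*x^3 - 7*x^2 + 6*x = r^2*(-20*x - 30) + r*(54*x^2 + 87*x + 9) - 10*x^3 - 53*x^2 - 49*x + 12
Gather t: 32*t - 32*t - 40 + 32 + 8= 0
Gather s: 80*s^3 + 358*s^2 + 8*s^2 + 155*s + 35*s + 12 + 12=80*s^3 + 366*s^2 + 190*s + 24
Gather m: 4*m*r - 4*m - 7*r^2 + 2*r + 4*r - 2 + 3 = m*(4*r - 4) - 7*r^2 + 6*r + 1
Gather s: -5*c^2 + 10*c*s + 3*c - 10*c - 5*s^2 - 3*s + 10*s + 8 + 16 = -5*c^2 - 7*c - 5*s^2 + s*(10*c + 7) + 24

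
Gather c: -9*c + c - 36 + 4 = -8*c - 32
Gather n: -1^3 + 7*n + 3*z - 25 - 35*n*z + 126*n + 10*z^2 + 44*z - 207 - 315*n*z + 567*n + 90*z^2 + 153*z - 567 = n*(700 - 350*z) + 100*z^2 + 200*z - 800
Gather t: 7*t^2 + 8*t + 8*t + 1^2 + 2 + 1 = 7*t^2 + 16*t + 4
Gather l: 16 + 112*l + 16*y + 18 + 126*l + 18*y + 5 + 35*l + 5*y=273*l + 39*y + 39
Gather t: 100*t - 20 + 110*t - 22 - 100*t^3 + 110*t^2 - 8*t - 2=-100*t^3 + 110*t^2 + 202*t - 44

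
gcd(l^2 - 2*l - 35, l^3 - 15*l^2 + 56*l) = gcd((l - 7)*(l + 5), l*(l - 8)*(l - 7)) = l - 7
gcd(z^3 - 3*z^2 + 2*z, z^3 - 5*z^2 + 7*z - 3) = z - 1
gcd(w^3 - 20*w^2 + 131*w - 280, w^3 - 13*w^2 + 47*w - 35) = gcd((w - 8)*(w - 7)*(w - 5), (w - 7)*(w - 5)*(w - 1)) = w^2 - 12*w + 35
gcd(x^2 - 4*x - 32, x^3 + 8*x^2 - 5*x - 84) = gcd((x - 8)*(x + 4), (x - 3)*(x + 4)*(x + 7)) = x + 4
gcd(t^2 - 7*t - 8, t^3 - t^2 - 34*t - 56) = 1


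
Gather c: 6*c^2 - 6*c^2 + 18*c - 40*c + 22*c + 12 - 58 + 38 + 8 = 0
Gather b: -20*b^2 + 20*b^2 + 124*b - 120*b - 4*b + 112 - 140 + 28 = 0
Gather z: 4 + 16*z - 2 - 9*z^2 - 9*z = -9*z^2 + 7*z + 2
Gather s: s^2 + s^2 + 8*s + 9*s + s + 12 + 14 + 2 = 2*s^2 + 18*s + 28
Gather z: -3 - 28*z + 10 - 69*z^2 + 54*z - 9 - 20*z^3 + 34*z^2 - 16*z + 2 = -20*z^3 - 35*z^2 + 10*z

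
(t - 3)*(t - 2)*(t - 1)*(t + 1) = t^4 - 5*t^3 + 5*t^2 + 5*t - 6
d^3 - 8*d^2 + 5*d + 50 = (d - 5)^2*(d + 2)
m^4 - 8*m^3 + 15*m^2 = m^2*(m - 5)*(m - 3)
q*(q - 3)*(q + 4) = q^3 + q^2 - 12*q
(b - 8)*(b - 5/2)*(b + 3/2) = b^3 - 9*b^2 + 17*b/4 + 30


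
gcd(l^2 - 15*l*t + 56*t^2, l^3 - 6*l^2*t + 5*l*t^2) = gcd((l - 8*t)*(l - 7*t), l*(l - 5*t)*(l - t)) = 1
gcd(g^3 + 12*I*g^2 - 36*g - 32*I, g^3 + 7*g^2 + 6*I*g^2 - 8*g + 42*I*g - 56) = g + 2*I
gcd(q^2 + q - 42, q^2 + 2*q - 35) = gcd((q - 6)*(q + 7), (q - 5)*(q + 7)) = q + 7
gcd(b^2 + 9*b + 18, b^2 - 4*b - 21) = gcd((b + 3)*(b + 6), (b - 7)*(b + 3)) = b + 3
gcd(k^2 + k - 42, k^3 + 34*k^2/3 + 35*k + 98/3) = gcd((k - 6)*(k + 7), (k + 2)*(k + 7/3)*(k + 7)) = k + 7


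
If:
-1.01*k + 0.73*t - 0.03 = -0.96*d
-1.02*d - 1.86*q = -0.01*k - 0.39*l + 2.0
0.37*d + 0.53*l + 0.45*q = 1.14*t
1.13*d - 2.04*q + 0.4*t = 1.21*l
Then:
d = 1.01017254236007*t - 0.360049960274947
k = 1.6829362778868*t - 0.371928675112821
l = 1.6199907345566*t + 0.847496021642147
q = -0.205242066640497*t - 0.702120902596906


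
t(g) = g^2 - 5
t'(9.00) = 18.00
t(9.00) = 76.00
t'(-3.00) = -6.00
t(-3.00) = 4.00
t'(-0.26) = -0.52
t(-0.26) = -4.93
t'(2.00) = 4.00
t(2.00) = -1.00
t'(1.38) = 2.76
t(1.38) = -3.10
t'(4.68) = 9.36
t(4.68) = 16.90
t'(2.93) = 5.86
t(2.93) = 3.58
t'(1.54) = 3.08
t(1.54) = -2.63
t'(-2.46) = -4.92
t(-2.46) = 1.05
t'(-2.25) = -4.50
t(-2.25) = 0.06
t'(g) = 2*g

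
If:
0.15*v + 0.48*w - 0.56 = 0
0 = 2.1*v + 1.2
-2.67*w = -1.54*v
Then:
No Solution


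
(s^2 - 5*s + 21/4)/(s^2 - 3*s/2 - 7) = (s - 3/2)/(s + 2)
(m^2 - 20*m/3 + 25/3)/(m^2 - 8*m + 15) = (m - 5/3)/(m - 3)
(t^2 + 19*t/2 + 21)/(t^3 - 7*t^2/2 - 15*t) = (2*t^2 + 19*t + 42)/(t*(2*t^2 - 7*t - 30))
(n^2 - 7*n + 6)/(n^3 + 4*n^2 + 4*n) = (n^2 - 7*n + 6)/(n*(n^2 + 4*n + 4))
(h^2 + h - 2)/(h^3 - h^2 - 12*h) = (-h^2 - h + 2)/(h*(-h^2 + h + 12))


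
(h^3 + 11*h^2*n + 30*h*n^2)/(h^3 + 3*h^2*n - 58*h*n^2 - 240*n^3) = h/(h - 8*n)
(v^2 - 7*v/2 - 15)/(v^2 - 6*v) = (v + 5/2)/v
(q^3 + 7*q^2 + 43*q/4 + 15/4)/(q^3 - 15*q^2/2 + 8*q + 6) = (2*q^2 + 13*q + 15)/(2*(q^2 - 8*q + 12))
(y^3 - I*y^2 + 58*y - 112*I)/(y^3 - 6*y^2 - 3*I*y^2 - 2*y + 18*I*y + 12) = (y^2 + I*y + 56)/(y^2 - y*(6 + I) + 6*I)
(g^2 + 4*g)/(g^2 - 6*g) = (g + 4)/(g - 6)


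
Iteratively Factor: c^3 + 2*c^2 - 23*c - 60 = (c + 3)*(c^2 - c - 20) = (c + 3)*(c + 4)*(c - 5)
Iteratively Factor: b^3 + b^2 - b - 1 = (b - 1)*(b^2 + 2*b + 1) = (b - 1)*(b + 1)*(b + 1)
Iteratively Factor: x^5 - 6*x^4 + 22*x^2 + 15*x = (x - 3)*(x^4 - 3*x^3 - 9*x^2 - 5*x) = (x - 3)*(x + 1)*(x^3 - 4*x^2 - 5*x) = (x - 5)*(x - 3)*(x + 1)*(x^2 + x) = (x - 5)*(x - 3)*(x + 1)^2*(x)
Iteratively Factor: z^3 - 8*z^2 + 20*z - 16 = (z - 2)*(z^2 - 6*z + 8) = (z - 4)*(z - 2)*(z - 2)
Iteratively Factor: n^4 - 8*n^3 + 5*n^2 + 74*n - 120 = (n - 4)*(n^3 - 4*n^2 - 11*n + 30) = (n - 5)*(n - 4)*(n^2 + n - 6) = (n - 5)*(n - 4)*(n - 2)*(n + 3)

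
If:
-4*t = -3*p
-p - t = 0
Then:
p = 0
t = 0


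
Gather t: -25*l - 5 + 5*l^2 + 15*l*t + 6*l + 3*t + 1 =5*l^2 - 19*l + t*(15*l + 3) - 4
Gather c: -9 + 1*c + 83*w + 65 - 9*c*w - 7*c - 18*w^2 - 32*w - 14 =c*(-9*w - 6) - 18*w^2 + 51*w + 42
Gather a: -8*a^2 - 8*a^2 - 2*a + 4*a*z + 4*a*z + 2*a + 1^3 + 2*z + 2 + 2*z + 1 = -16*a^2 + 8*a*z + 4*z + 4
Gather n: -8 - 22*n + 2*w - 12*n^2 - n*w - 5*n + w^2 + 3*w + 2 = -12*n^2 + n*(-w - 27) + w^2 + 5*w - 6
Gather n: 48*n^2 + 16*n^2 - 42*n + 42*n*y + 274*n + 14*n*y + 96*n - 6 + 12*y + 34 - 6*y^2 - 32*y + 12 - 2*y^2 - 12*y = 64*n^2 + n*(56*y + 328) - 8*y^2 - 32*y + 40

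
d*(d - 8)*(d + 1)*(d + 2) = d^4 - 5*d^3 - 22*d^2 - 16*d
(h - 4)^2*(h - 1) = h^3 - 9*h^2 + 24*h - 16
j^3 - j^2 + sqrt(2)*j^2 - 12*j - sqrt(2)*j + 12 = (j - 1)*(j - 2*sqrt(2))*(j + 3*sqrt(2))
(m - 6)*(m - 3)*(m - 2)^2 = m^4 - 13*m^3 + 58*m^2 - 108*m + 72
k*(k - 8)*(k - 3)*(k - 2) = k^4 - 13*k^3 + 46*k^2 - 48*k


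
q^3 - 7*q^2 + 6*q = q*(q - 6)*(q - 1)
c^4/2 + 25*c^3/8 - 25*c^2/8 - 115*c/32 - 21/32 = (c/2 + 1/4)*(c - 3/2)*(c + 1/4)*(c + 7)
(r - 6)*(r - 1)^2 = r^3 - 8*r^2 + 13*r - 6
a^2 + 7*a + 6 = (a + 1)*(a + 6)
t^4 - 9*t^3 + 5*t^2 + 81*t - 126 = (t - 7)*(t - 3)*(t - 2)*(t + 3)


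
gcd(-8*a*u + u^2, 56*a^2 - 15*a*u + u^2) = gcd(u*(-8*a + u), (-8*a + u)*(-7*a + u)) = -8*a + u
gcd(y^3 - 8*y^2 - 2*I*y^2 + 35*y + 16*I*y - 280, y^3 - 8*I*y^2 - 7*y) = y - 7*I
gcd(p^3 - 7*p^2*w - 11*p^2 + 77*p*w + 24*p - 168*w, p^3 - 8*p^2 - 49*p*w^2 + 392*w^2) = p^2 - 7*p*w - 8*p + 56*w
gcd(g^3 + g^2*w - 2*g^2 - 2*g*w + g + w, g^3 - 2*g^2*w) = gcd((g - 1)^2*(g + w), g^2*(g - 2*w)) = 1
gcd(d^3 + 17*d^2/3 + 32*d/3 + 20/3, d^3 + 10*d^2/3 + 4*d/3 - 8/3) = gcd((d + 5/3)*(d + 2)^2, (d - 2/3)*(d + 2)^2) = d^2 + 4*d + 4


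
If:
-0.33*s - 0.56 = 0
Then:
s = -1.70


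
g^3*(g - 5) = g^4 - 5*g^3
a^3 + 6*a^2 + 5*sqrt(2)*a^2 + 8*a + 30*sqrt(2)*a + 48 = (a + 6)*(a + sqrt(2))*(a + 4*sqrt(2))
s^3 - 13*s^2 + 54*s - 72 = (s - 6)*(s - 4)*(s - 3)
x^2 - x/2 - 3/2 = (x - 3/2)*(x + 1)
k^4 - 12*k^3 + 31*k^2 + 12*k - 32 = (k - 8)*(k - 4)*(k - 1)*(k + 1)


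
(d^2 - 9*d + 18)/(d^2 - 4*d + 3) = (d - 6)/(d - 1)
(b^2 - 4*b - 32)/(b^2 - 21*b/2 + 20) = 2*(b + 4)/(2*b - 5)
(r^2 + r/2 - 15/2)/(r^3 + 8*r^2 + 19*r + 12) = (r - 5/2)/(r^2 + 5*r + 4)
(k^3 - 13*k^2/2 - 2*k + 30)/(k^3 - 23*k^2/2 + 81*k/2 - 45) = (k + 2)/(k - 3)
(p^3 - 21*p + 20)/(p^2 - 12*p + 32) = (p^2 + 4*p - 5)/(p - 8)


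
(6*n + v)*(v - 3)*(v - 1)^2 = 6*n*v^3 - 30*n*v^2 + 42*n*v - 18*n + v^4 - 5*v^3 + 7*v^2 - 3*v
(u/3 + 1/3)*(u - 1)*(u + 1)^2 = u^4/3 + 2*u^3/3 - 2*u/3 - 1/3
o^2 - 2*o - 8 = (o - 4)*(o + 2)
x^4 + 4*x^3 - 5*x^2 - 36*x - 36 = (x - 3)*(x + 2)^2*(x + 3)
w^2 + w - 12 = (w - 3)*(w + 4)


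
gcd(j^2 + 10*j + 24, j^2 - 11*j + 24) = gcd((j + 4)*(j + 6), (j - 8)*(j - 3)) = 1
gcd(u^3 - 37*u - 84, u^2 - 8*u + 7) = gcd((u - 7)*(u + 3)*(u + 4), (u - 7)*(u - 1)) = u - 7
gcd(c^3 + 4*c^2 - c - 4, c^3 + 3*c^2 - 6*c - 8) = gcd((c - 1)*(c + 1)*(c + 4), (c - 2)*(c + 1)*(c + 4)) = c^2 + 5*c + 4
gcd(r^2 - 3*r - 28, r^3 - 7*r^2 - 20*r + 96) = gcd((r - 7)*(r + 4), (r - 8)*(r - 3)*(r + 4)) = r + 4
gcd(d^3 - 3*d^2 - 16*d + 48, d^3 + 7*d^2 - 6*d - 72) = d^2 + d - 12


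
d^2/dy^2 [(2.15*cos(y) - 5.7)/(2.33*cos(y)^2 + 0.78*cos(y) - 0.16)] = (10.0943100812319*(1 - cos(y)^2)^2 - 0.92274678111588*cos(y)^5 + 3.92215734310818*cos(y)^3 + 6.43541080453466*cos(y)^2 - 4.48162935338034*cos(y) - 10.936175548173)/(1.0*cos(y)^2 + 0.334763948497854*cos(y) - 0.0686695278969958)^3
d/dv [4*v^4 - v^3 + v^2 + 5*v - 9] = 16*v^3 - 3*v^2 + 2*v + 5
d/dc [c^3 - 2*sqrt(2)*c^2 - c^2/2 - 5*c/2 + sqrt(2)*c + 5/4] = 3*c^2 - 4*sqrt(2)*c - c - 5/2 + sqrt(2)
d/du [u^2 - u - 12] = 2*u - 1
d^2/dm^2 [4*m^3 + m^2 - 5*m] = 24*m + 2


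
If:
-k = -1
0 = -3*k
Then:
No Solution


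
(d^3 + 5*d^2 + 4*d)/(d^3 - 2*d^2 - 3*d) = (d + 4)/(d - 3)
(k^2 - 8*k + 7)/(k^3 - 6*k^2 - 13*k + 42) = (k - 1)/(k^2 + k - 6)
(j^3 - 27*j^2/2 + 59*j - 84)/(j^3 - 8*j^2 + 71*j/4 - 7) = 2*(j - 6)/(2*j - 1)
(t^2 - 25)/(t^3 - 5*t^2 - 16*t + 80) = (t + 5)/(t^2 - 16)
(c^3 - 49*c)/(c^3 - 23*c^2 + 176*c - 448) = c*(c + 7)/(c^2 - 16*c + 64)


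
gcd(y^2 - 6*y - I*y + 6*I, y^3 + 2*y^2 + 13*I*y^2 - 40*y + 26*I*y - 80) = 1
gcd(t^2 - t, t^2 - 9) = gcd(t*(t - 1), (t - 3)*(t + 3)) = 1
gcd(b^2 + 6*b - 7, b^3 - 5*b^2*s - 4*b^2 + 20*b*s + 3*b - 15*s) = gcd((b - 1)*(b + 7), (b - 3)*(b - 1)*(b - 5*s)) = b - 1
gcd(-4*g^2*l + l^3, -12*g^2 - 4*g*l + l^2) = 2*g + l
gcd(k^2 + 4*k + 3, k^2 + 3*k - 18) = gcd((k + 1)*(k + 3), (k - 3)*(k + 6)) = 1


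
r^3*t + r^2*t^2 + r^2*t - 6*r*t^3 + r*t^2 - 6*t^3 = (r - 2*t)*(r + 3*t)*(r*t + t)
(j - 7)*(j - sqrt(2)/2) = j^2 - 7*j - sqrt(2)*j/2 + 7*sqrt(2)/2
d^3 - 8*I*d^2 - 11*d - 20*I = (d - 5*I)*(d - 4*I)*(d + I)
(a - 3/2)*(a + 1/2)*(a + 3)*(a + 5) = a^4 + 7*a^3 + 25*a^2/4 - 21*a - 45/4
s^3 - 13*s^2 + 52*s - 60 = (s - 6)*(s - 5)*(s - 2)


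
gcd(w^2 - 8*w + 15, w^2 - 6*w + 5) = w - 5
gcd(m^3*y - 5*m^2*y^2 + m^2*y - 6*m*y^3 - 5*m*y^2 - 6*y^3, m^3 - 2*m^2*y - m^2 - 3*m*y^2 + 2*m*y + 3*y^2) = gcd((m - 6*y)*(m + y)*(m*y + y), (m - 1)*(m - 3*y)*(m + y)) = m + y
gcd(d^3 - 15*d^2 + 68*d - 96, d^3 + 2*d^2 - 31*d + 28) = d - 4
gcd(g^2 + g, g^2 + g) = g^2 + g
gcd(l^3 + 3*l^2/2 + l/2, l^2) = l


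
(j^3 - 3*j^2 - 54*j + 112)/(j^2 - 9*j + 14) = (j^2 - j - 56)/(j - 7)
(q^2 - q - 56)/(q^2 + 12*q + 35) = (q - 8)/(q + 5)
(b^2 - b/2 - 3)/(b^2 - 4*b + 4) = (b + 3/2)/(b - 2)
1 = 1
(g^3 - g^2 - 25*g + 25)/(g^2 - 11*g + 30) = (g^2 + 4*g - 5)/(g - 6)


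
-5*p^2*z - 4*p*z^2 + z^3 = z*(-5*p + z)*(p + z)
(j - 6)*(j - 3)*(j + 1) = j^3 - 8*j^2 + 9*j + 18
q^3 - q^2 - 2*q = q*(q - 2)*(q + 1)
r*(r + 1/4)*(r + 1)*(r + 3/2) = r^4 + 11*r^3/4 + 17*r^2/8 + 3*r/8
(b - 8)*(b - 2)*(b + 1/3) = b^3 - 29*b^2/3 + 38*b/3 + 16/3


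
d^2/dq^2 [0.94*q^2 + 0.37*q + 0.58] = 1.88000000000000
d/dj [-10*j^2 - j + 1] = -20*j - 1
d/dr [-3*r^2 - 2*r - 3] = -6*r - 2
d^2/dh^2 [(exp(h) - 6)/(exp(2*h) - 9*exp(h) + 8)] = (exp(4*h) - 15*exp(3*h) + 114*exp(2*h) - 222*exp(h) - 368)*exp(h)/(exp(6*h) - 27*exp(5*h) + 267*exp(4*h) - 1161*exp(3*h) + 2136*exp(2*h) - 1728*exp(h) + 512)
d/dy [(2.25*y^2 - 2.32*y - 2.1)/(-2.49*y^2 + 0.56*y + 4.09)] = (-4.5168*y^2 + 7.947*y - 8.3128)/(6.2001*y^4 - 2.7888*y^3 - 20.0546*y^2 + 4.5808*y + 16.7281)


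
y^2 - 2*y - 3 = (y - 3)*(y + 1)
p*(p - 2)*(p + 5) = p^3 + 3*p^2 - 10*p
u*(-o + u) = -o*u + u^2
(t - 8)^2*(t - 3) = t^3 - 19*t^2 + 112*t - 192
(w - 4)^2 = w^2 - 8*w + 16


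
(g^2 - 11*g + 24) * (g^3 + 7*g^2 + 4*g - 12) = g^5 - 4*g^4 - 49*g^3 + 112*g^2 + 228*g - 288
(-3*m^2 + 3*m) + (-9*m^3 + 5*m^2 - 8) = -9*m^3 + 2*m^2 + 3*m - 8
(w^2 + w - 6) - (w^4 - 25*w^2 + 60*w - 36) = -w^4 + 26*w^2 - 59*w + 30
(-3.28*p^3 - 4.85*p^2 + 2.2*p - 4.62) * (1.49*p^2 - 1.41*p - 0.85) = -4.8872*p^5 - 2.6017*p^4 + 12.9045*p^3 - 5.8633*p^2 + 4.6442*p + 3.927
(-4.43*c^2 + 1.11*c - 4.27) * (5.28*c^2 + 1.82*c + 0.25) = -23.3904*c^4 - 2.2018*c^3 - 21.6329*c^2 - 7.4939*c - 1.0675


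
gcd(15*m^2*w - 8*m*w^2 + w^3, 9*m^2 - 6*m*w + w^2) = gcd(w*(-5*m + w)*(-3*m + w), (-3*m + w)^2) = -3*m + w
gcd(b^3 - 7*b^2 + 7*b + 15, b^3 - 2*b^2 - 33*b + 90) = b^2 - 8*b + 15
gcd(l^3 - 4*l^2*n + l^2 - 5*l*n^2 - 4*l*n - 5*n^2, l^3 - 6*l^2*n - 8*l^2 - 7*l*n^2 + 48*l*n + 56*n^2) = l + n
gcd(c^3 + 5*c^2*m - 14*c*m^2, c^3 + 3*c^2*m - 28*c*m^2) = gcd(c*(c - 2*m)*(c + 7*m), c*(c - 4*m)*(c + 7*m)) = c^2 + 7*c*m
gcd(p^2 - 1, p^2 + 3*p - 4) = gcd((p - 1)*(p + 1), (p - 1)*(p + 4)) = p - 1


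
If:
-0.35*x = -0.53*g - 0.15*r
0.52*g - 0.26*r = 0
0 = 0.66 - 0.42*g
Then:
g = 1.57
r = 3.14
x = 3.73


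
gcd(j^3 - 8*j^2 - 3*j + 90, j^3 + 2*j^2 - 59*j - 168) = j + 3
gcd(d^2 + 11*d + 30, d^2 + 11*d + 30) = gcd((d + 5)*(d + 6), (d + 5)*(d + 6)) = d^2 + 11*d + 30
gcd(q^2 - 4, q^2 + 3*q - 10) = q - 2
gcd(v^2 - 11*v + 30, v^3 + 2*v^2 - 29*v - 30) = v - 5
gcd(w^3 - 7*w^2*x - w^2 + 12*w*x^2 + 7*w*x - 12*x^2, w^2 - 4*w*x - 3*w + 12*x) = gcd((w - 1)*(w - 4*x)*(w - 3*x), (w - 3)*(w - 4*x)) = -w + 4*x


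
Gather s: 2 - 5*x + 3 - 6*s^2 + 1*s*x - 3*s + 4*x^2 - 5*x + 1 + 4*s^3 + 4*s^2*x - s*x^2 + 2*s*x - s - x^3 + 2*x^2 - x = 4*s^3 + s^2*(4*x - 6) + s*(-x^2 + 3*x - 4) - x^3 + 6*x^2 - 11*x + 6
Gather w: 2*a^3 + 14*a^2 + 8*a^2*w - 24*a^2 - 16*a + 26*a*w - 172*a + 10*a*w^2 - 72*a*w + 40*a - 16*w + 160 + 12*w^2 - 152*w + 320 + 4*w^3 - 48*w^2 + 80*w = 2*a^3 - 10*a^2 - 148*a + 4*w^3 + w^2*(10*a - 36) + w*(8*a^2 - 46*a - 88) + 480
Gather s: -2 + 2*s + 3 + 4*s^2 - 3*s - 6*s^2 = -2*s^2 - s + 1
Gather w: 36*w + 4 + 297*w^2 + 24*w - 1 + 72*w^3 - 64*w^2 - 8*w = 72*w^3 + 233*w^2 + 52*w + 3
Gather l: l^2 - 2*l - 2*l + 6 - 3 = l^2 - 4*l + 3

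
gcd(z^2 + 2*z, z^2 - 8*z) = z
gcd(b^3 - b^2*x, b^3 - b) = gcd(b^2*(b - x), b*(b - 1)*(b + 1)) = b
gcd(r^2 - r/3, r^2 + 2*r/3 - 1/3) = r - 1/3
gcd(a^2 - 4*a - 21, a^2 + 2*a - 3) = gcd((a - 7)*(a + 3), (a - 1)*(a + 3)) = a + 3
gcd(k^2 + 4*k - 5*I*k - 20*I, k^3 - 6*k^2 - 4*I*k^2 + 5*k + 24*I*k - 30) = k - 5*I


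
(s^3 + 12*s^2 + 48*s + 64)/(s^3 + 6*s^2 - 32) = (s + 4)/(s - 2)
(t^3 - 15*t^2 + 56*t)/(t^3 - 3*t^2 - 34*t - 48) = t*(t - 7)/(t^2 + 5*t + 6)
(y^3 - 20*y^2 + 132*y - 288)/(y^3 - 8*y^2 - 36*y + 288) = (y - 6)/(y + 6)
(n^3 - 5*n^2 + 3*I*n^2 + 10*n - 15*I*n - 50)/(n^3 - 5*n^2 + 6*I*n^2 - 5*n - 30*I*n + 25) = (n - 2*I)/(n + I)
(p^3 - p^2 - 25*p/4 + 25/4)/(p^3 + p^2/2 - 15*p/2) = (2*p^2 + 3*p - 5)/(2*p*(p + 3))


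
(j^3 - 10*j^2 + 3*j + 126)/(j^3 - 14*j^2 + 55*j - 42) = (j + 3)/(j - 1)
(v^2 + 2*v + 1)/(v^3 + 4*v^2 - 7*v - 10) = (v + 1)/(v^2 + 3*v - 10)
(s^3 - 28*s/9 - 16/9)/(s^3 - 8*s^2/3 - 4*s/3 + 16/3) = (s + 2/3)/(s - 2)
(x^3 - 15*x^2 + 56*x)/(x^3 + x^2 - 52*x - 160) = x*(x - 7)/(x^2 + 9*x + 20)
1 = 1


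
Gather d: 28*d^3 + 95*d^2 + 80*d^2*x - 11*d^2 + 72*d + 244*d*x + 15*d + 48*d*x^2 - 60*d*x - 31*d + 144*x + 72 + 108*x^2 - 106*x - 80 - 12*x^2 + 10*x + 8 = 28*d^3 + d^2*(80*x + 84) + d*(48*x^2 + 184*x + 56) + 96*x^2 + 48*x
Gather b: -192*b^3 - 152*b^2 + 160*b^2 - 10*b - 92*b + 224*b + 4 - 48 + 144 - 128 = -192*b^3 + 8*b^2 + 122*b - 28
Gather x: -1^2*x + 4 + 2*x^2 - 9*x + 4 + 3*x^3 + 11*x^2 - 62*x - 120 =3*x^3 + 13*x^2 - 72*x - 112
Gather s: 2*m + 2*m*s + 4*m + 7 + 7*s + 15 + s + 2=6*m + s*(2*m + 8) + 24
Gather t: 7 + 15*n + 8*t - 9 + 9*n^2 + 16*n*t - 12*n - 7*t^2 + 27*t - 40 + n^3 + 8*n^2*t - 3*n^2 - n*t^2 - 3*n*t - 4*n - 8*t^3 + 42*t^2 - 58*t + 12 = n^3 + 6*n^2 - n - 8*t^3 + t^2*(35 - n) + t*(8*n^2 + 13*n - 23) - 30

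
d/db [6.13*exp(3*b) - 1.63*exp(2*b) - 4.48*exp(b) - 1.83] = (18.39*exp(2*b) - 3.26*exp(b) - 4.48)*exp(b)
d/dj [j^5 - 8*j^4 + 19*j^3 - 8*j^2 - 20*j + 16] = 5*j^4 - 32*j^3 + 57*j^2 - 16*j - 20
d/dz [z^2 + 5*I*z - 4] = 2*z + 5*I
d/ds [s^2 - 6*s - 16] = 2*s - 6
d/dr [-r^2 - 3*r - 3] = -2*r - 3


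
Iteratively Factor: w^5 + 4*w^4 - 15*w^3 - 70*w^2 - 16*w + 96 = (w + 4)*(w^4 - 15*w^2 - 10*w + 24) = (w + 3)*(w + 4)*(w^3 - 3*w^2 - 6*w + 8) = (w - 1)*(w + 3)*(w + 4)*(w^2 - 2*w - 8) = (w - 4)*(w - 1)*(w + 3)*(w + 4)*(w + 2)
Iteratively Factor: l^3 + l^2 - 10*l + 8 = (l - 2)*(l^2 + 3*l - 4) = (l - 2)*(l - 1)*(l + 4)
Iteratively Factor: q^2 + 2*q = (q + 2)*(q)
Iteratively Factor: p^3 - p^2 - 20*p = (p - 5)*(p^2 + 4*p) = p*(p - 5)*(p + 4)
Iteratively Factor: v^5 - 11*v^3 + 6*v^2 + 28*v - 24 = (v + 2)*(v^4 - 2*v^3 - 7*v^2 + 20*v - 12) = (v - 1)*(v + 2)*(v^3 - v^2 - 8*v + 12) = (v - 1)*(v + 2)*(v + 3)*(v^2 - 4*v + 4) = (v - 2)*(v - 1)*(v + 2)*(v + 3)*(v - 2)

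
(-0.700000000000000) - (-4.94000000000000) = 4.24000000000000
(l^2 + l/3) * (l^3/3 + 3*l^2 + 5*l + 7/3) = l^5/3 + 28*l^4/9 + 6*l^3 + 4*l^2 + 7*l/9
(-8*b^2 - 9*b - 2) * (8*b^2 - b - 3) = -64*b^4 - 64*b^3 + 17*b^2 + 29*b + 6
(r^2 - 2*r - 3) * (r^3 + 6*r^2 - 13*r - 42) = r^5 + 4*r^4 - 28*r^3 - 34*r^2 + 123*r + 126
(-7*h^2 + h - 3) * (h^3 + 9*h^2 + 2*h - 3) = -7*h^5 - 62*h^4 - 8*h^3 - 4*h^2 - 9*h + 9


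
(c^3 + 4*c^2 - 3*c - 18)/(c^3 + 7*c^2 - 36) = (c + 3)/(c + 6)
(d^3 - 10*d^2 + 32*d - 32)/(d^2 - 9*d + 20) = (d^2 - 6*d + 8)/(d - 5)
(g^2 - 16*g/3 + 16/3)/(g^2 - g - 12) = (g - 4/3)/(g + 3)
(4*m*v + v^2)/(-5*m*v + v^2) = (4*m + v)/(-5*m + v)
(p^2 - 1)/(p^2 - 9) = (p^2 - 1)/(p^2 - 9)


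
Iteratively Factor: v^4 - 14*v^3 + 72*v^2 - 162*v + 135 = (v - 3)*(v^3 - 11*v^2 + 39*v - 45) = (v - 3)^2*(v^2 - 8*v + 15) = (v - 3)^3*(v - 5)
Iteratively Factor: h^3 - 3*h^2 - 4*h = (h)*(h^2 - 3*h - 4) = h*(h + 1)*(h - 4)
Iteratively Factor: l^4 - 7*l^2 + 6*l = (l - 1)*(l^3 + l^2 - 6*l) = l*(l - 1)*(l^2 + l - 6) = l*(l - 1)*(l + 3)*(l - 2)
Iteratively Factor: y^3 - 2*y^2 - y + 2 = (y - 2)*(y^2 - 1) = (y - 2)*(y + 1)*(y - 1)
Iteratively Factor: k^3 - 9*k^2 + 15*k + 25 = (k + 1)*(k^2 - 10*k + 25) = (k - 5)*(k + 1)*(k - 5)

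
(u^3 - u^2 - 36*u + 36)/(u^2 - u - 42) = (u^2 - 7*u + 6)/(u - 7)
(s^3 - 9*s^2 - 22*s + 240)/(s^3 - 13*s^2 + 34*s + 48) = (s + 5)/(s + 1)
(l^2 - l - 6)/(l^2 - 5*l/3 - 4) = 3*(l + 2)/(3*l + 4)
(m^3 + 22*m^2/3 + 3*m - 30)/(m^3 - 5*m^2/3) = 1 + 9/m + 18/m^2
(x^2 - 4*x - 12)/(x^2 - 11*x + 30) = (x + 2)/(x - 5)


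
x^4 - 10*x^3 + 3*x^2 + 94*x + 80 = (x - 8)*(x - 5)*(x + 1)*(x + 2)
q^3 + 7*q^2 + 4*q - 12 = (q - 1)*(q + 2)*(q + 6)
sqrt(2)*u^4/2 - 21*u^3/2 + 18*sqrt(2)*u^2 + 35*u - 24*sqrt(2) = (u - 8*sqrt(2))*(u - 3*sqrt(2))*(u - sqrt(2)/2)*(sqrt(2)*u/2 + 1)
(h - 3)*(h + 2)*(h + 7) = h^3 + 6*h^2 - 13*h - 42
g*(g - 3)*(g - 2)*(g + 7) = g^4 + 2*g^3 - 29*g^2 + 42*g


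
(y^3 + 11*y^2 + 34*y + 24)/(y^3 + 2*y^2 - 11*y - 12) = (y + 6)/(y - 3)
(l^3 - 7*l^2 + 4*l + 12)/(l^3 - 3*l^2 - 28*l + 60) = (l + 1)/(l + 5)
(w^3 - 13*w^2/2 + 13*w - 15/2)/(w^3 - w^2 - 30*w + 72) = (2*w^2 - 7*w + 5)/(2*(w^2 + 2*w - 24))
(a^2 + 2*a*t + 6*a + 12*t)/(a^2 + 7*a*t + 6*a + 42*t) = (a + 2*t)/(a + 7*t)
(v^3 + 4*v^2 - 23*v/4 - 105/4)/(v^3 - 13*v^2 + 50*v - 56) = (4*v^3 + 16*v^2 - 23*v - 105)/(4*(v^3 - 13*v^2 + 50*v - 56))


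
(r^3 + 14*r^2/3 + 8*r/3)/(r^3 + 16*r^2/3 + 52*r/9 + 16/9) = 3*r/(3*r + 2)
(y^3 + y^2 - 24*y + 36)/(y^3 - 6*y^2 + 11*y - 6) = (y + 6)/(y - 1)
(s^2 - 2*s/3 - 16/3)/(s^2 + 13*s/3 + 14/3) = (3*s - 8)/(3*s + 7)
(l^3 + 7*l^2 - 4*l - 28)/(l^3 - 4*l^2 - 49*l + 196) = (l^2 - 4)/(l^2 - 11*l + 28)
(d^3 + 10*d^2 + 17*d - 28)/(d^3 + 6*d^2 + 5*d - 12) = (d + 7)/(d + 3)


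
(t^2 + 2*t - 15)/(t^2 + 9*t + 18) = (t^2 + 2*t - 15)/(t^2 + 9*t + 18)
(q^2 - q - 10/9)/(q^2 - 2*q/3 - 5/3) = (q + 2/3)/(q + 1)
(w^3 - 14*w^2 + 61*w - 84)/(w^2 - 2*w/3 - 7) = 3*(w^2 - 11*w + 28)/(3*w + 7)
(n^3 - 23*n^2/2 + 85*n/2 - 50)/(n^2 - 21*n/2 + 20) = (n^2 - 9*n + 20)/(n - 8)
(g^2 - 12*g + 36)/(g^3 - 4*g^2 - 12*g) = (g - 6)/(g*(g + 2))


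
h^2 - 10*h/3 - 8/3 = (h - 4)*(h + 2/3)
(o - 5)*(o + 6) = o^2 + o - 30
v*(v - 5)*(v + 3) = v^3 - 2*v^2 - 15*v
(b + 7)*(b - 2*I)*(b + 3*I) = b^3 + 7*b^2 + I*b^2 + 6*b + 7*I*b + 42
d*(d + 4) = d^2 + 4*d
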